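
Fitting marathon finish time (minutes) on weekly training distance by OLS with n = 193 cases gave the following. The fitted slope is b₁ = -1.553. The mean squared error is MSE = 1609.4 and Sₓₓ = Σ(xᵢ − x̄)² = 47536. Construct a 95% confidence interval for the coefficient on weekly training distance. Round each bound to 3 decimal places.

(-1.916, -1.190)

SE(b₁) = √(MSE/Sₓₓ) = √(1609.4/47536) = 0.184001.
df = n − 2 = 191.
t* = t_{0.025, 191} = 1.972462.
Margin = t* × SE = 1.972462 × 0.184001 = 0.36294.
CI: -1.553 ± 0.36294 → (-1.916, -1.190).
With 95% confidence, each one-unit increase in weekly training distance is associated with a change of between -1.916 and -1.190 minutes in marathon finish time.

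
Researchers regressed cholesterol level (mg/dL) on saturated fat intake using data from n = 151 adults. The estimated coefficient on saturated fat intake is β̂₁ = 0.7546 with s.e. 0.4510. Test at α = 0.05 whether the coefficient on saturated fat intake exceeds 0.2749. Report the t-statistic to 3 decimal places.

H₀: β₁ = 0.2749 vs H₁: β₁ > 0.2749.
t = (β̂₁ − β₁⁰)/SE = (0.7546 − 0.2749) / 0.4510 = 1.064.
df = n − 2 = 151 − 2 = 149.
One-sided p ≈ 0.1446, which is ≥ 0.05, so fail to reject H₀.
The data do not give significant evidence that the true slope on saturated fat intake exceeds 0.2749 mg/dL per unit.

t = 1.064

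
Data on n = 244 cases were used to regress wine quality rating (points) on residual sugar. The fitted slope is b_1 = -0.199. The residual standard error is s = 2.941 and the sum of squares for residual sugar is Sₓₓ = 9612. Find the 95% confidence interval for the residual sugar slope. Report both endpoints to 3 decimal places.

(-0.258, -0.140)

SE(b_1) = s/√Sₓₓ = 2.941/√9612 = 0.0299977.
df = n − 2 = 242.
t* = t_{0.025, 242} = 1.969815.
Margin = t* × SE = 1.969815 × 0.0299977 = 0.05909.
CI: -0.199 ± 0.05909 → (-0.258, -0.140).
With 95% confidence, each one-unit increase in residual sugar is associated with a change of between -0.258 and -0.140 points in wine quality rating.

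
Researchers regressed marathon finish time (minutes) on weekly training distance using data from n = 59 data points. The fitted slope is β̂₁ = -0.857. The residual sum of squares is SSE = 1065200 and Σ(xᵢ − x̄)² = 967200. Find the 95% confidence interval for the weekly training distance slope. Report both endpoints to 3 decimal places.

MSE = SSE/(n − 2) = 1065200/57 = 18687.7.
SE(β̂₁) = √(MSE/Sₓₓ) = √(18687.7/967200) = 0.139002.
df = n − 2 = 57.
t* = t_{0.025, 57} = 2.002465.
Margin = t* × SE = 2.002465 × 0.139002 = 0.27835.
CI: -0.857 ± 0.27835 → (-1.135, -0.579).
With 95% confidence, each one-unit increase in weekly training distance is associated with a change of between -1.135 and -0.579 minutes in marathon finish time.

(-1.135, -0.579)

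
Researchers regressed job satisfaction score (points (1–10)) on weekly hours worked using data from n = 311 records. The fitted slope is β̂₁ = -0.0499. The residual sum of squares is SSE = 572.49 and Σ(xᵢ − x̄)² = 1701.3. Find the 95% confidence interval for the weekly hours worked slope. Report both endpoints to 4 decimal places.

MSE = SSE/(n − 2) = 572.49/309 = 1.85272.
SE(β̂₁) = √(MSE/Sₓₓ) = √(1.85272/1701.3) = 0.033.
df = n − 2 = 309.
t* = t_{0.025, 309} = 1.967671.
Margin = t* × SE = 1.967671 × 0.033 = 0.064933.
CI: -0.0499 ± 0.064933 → (-0.1148, 0.0150).
With 95% confidence, each one-unit increase in weekly hours worked is associated with a change of between -0.1148 and 0.0150 points (1–10) in job satisfaction score.

(-0.1148, 0.0150)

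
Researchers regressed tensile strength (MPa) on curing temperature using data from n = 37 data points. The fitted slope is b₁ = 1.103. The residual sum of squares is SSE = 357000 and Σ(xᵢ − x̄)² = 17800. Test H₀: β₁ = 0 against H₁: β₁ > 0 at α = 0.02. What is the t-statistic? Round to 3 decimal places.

MSE = SSE/(n − 2) = 357000/35 = 10200.
SE(b₁) = √(MSE/Sₓₓ) = √(10200/17800) = 0.75699.
t = 1.103 / 0.75699 = 1.457.
df = n − 2 = 35.
One-sided p ≈ 0.0770, which is ≥ 0.02, so fail to reject H₀.
The data do not give significant evidence that the true slope on curing temperature is positive.

t = 1.457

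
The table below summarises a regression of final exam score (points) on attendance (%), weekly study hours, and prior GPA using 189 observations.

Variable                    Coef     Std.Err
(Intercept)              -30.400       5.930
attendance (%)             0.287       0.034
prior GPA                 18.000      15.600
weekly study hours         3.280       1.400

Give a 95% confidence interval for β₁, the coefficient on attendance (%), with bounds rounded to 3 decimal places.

Read off: b = 0.287, SE = 0.034 for attendance (%).
df = n − k − 1 = 189 − 3 − 1 = 185.
t* = t_{0.025, 185} = 1.97287.
Margin = t* × SE = 1.97287 × 0.034 = 0.06708.
CI: 0.287 ± 0.06708 → (0.220, 0.354).

(0.220, 0.354)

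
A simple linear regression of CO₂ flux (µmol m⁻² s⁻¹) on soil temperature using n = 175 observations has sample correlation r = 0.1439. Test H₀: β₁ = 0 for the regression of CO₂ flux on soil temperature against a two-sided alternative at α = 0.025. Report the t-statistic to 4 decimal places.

t = r·√(n − 2)/√(1 − r²) = 0.1439·√173/√0.979293 = 1.9126.
df = n − 2 = 173.
Two-sided p ≈ 0.0574, which is ≥ 0.025, so fail to reject H₀.
The data do not give significant evidence of a linear association between soil temperature and CO₂ flux.

t = 1.9126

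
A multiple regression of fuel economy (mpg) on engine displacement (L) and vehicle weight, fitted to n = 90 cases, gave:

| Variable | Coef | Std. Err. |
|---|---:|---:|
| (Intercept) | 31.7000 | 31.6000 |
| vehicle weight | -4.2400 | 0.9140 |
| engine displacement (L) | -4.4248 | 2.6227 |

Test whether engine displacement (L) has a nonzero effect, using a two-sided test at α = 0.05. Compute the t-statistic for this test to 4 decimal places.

Read off: b = -4.4248, SE = 2.6227 for engine displacement (L).
H₀: β₁ = 0 vs H₁: β₁ ≠ 0.
t = -4.4248 / 2.6227 = -1.6871.
df = n − k − 1 = 90 − 2 − 1 = 87.
Two-sided p ≈ 0.0952, which is ≥ 0.05, so fail to reject H₀.
The data do not give significant evidence of an association between engine displacement (L) and fuel economy, after adjusting for the other predictors.

t = -1.6871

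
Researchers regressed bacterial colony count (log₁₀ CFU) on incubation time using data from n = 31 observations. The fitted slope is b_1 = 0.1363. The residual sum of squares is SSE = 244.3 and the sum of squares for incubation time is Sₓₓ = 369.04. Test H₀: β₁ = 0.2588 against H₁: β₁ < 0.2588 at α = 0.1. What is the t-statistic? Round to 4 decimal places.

t = -0.8108

MSE = SSE/(n − 2) = 244.3/29 = 8.42414.
SE(b_1) = √(MSE/Sₓₓ) = √(8.42414/369.04) = 0.151087.
t = (0.1363 − 0.2588) / 0.151087 = -0.8108.
df = n − 2 = 29.
One-sided p ≈ 0.2120, which is ≥ 0.1, so fail to reject H₀.
The data do not give significant evidence that the true slope on incubation time is below 0.2588 log₁₀ CFU per unit.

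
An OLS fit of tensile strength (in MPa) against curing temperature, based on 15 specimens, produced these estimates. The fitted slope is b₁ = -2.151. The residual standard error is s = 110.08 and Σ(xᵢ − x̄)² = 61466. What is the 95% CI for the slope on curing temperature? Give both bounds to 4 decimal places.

SE(b₁) = s/√Sₓₓ = 110.08/√61466 = 0.444008.
df = n − 2 = 13.
t* = t_{0.025, 13} = 2.160369.
Margin = t* × SE = 2.160369 × 0.444008 = 0.959221.
CI: -2.151 ± 0.959221 → (-3.1102, -1.1918).
With 95% confidence, each one-unit increase in curing temperature is associated with a change of between -3.1102 and -1.1918 MPa in tensile strength.

(-3.1102, -1.1918)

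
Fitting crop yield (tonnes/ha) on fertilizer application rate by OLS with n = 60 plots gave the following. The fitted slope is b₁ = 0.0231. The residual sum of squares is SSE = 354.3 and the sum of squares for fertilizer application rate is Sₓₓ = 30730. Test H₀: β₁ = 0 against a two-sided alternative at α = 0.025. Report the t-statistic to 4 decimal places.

MSE = SSE/(n − 2) = 354.3/58 = 6.10862.
SE(b₁) = √(MSE/Sₓₓ) = √(6.10862/30730) = 0.0140991.
t = 0.0231 / 0.0140991 = 1.6384.
df = n − 2 = 58.
Two-sided p ≈ 0.1068, which is ≥ 0.025, so fail to reject H₀.
The data do not give significant evidence of an association between fertilizer application rate and crop yield.

t = 1.6384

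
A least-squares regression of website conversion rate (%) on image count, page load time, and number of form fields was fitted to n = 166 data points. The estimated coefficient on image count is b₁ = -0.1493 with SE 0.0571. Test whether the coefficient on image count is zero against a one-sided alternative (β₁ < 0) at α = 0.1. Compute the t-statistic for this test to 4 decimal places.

t = -2.6147

H₀: β₁ = 0 vs H₁: β₁ < 0.
t = (b₁ − β₁⁰)/SE = -0.1493 / 0.0571 = -2.6147.
df = n − k − 1 = 166 − 3 − 1 = 162.
One-sided p ≈ 0.0049, which is < 0.1, so reject H₀.
There is evidence that the true slope on image count is negative, holding the other predictors fixed.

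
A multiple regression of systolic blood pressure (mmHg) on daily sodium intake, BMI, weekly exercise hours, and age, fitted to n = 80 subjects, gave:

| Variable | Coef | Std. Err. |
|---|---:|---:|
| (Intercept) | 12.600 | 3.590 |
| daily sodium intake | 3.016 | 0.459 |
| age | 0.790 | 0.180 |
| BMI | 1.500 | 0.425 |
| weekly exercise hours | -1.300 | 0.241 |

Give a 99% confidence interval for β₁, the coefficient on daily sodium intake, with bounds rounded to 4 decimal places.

Read off: b = 3.016, SE = 0.459 for daily sodium intake.
df = n − k − 1 = 80 − 4 − 1 = 75.
t* = t_{0.005, 75} = 2.642983.
Margin = t* × SE = 2.642983 × 0.459 = 1.213129.
CI: 3.016 ± 1.213129 → (1.8029, 4.2291).

(1.8029, 4.2291)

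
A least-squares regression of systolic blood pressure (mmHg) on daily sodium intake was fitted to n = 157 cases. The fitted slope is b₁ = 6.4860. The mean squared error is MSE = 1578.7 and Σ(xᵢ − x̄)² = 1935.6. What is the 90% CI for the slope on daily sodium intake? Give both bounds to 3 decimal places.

(4.992, 7.980)

SE(b₁) = √(MSE/Sₓₓ) = √(1578.7/1935.6) = 0.903113.
df = n − 2 = 155.
t* = t_{0.05, 155} = 1.654744.
Margin = t* × SE = 1.654744 × 0.903113 = 1.49442.
CI: 6.4860 ± 1.49442 → (4.992, 7.980).
With 90% confidence, each one-unit increase in daily sodium intake is associated with a change of between 4.992 and 7.980 mmHg in systolic blood pressure.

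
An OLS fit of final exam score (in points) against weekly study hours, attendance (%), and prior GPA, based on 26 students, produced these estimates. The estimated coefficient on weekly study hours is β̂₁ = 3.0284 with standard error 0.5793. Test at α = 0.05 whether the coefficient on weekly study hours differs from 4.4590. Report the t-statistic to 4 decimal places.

t = -2.4695

H₀: β₁ = 4.4590 vs H₁: β₁ ≠ 4.4590.
t = (β̂₁ − β₁⁰)/SE = (3.0284 − 4.4590) / 0.5793 = -2.4695.
df = n − k − 1 = 26 − 3 − 1 = 22.
Two-sided p ≈ 0.0218, which is < 0.05, so reject H₀.
There is evidence that the true slope on weekly study hours differs from 4.4590 points per unit, holding the other predictors fixed.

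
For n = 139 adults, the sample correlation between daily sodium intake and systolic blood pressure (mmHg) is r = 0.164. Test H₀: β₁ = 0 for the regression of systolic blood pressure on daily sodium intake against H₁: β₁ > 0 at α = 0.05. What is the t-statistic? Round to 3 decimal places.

t = 1.946

t = r·√(n − 2)/√(1 − r²) = 0.164·√137/√0.973104 = 1.946.
df = n − 2 = 137.
One-sided p ≈ 0.0269, which is < 0.05, so reject H₀.
There is evidence of a linear association between daily sodium intake and systolic blood pressure.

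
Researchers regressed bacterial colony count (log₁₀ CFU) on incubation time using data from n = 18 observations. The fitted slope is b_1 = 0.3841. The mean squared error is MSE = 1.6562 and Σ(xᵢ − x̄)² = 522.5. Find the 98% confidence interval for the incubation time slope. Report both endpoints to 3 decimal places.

(0.239, 0.530)

SE(b_1) = √(MSE/Sₓₓ) = √(1.6562/522.5) = 0.0563006.
df = n − 2 = 16.
t* = t_{0.01, 16} = 2.583487.
Margin = t* × SE = 2.583487 × 0.0563006 = 0.14545.
CI: 0.3841 ± 0.14545 → (0.239, 0.530).
With 98% confidence, each one-unit increase in incubation time is associated with a change of between 0.239 and 0.530 log₁₀ CFU in bacterial colony count.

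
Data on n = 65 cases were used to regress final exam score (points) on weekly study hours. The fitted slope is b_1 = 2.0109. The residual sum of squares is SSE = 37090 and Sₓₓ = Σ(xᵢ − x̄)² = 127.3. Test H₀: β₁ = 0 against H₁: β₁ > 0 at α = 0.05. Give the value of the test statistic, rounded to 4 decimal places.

t = 0.9351

MSE = SSE/(n − 2) = 37090/63 = 588.73.
SE(b_1) = √(MSE/Sₓₓ) = √(588.73/127.3) = 2.15052.
t = 2.0109 / 2.15052 = 0.9351.
df = n − 2 = 63.
One-sided p ≈ 0.1767, which is ≥ 0.05, so fail to reject H₀.
The data do not give significant evidence that the true slope on weekly study hours is positive.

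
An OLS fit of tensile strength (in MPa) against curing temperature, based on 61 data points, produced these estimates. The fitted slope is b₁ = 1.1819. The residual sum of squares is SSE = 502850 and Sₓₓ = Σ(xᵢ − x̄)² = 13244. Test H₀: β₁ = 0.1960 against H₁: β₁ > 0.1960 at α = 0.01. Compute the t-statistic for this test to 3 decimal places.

MSE = SSE/(n − 2) = 502850/59 = 8522.88.
SE(b₁) = √(MSE/Sₓₓ) = √(8522.88/13244) = 0.802202.
t = (1.1819 − 0.1960) / 0.802202 = 1.229.
df = n − 2 = 59.
One-sided p ≈ 0.1120, which is ≥ 0.01, so fail to reject H₀.
The data do not give significant evidence that the true slope on curing temperature exceeds 0.1960 MPa per unit.

t = 1.229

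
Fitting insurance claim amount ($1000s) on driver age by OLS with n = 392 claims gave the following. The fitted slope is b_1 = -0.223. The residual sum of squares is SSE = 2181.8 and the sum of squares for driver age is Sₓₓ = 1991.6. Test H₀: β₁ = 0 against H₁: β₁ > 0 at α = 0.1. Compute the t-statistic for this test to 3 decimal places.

MSE = SSE/(n − 2) = 2181.8/390 = 5.59436.
SE(b_1) = √(MSE/Sₓₓ) = √(5.59436/1991.6) = 0.0529998.
t = -0.223 / 0.0529998 = -4.208.
df = n − 2 = 390.
One-sided p ≈ 1.0000, which is ≥ 0.1, so fail to reject H₀.
The data do not give significant evidence that the true slope on driver age is positive.

t = -4.208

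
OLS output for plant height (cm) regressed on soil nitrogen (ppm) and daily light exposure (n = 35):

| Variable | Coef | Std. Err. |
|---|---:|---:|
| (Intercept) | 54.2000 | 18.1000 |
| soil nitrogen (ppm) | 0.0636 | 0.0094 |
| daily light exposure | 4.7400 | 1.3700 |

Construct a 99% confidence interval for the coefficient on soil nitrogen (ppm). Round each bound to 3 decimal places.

Read off: b = 0.0636, SE = 0.0094 for soil nitrogen (ppm).
df = n − k − 1 = 35 − 2 − 1 = 32.
t* = t_{0.005, 32} = 2.738481.
Margin = t* × SE = 2.738481 × 0.0094 = 0.02574.
CI: 0.0636 ± 0.02574 → (0.038, 0.089).

(0.038, 0.089)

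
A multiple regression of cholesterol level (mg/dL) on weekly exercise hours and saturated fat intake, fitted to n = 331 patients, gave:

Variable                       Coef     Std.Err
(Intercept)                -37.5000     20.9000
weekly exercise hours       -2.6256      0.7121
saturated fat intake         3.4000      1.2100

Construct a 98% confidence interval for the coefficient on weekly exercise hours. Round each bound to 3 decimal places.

(-4.290, -0.961)

Read off: b = -2.6256, SE = 0.7121 for weekly exercise hours.
df = n − k − 1 = 331 − 2 − 1 = 328.
t* = t_{0.01, 328} = 2.33777.
Margin = t* × SE = 2.33777 × 0.7121 = 1.66473.
CI: -2.6256 ± 1.66473 → (-4.290, -0.961).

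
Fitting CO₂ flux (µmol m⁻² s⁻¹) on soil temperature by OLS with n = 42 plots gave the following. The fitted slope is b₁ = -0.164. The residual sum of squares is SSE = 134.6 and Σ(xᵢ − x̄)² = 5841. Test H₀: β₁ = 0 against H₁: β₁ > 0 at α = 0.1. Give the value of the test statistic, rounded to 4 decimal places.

MSE = SSE/(n − 2) = 134.6/40 = 3.365.
SE(b₁) = √(MSE/Sₓₓ) = √(3.365/5841) = 0.0240021.
t = -0.164 / 0.0240021 = -6.8327.
df = n − 2 = 40.
One-sided p ≈ 1.0000, which is ≥ 0.1, so fail to reject H₀.
The data do not give significant evidence that the true slope on soil temperature is positive.

t = -6.8327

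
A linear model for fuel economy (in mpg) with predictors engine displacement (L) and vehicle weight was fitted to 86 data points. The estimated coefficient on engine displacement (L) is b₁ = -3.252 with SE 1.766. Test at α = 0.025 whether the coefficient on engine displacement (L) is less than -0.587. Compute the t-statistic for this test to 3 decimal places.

H₀: β₁ = -0.587 vs H₁: β₁ < -0.587.
t = (b₁ − β₁⁰)/SE = (-3.252 − (-0.587)) / 1.766 = -1.509.
df = n − k − 1 = 86 − 2 − 1 = 83.
One-sided p ≈ 0.0675, which is ≥ 0.025, so fail to reject H₀.
The data do not give significant evidence that the true slope on engine displacement (L) is below -0.587 mpg per unit, holding the other predictors fixed.

t = -1.509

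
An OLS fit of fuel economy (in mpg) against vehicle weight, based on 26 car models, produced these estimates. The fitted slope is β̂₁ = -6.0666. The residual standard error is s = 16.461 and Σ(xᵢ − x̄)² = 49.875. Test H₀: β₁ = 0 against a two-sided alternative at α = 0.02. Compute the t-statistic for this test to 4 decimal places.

SE(β̂₁) = s/√Sₓₓ = 16.461/√49.875 = 2.33085.
t = -6.0666 / 2.33085 = -2.6027.
df = n − 2 = 24.
Two-sided p ≈ 0.0156, which is < 0.02, so reject H₀.
There is evidence that vehicle weight is associated with fuel economy.

t = -2.6027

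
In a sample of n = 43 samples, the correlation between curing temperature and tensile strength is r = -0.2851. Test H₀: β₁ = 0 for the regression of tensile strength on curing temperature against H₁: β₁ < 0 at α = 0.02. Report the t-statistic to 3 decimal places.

t = -1.905

t = r·√(n − 2)/√(1 − r²) = -0.2851·√41/√0.918718 = -1.905.
df = n − 2 = 41.
One-sided p ≈ 0.0319, which is ≥ 0.02, so fail to reject H₀.
The data do not give significant evidence of a linear association between curing temperature and tensile strength.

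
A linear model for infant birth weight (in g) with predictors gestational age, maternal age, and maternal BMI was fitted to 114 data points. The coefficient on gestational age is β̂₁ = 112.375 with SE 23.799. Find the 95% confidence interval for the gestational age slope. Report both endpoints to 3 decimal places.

(65.211, 159.539)

df = n − k − 1 = 114 − 3 − 1 = 110.
t* = t_{0.025, 110} = 1.981765.
Margin = t* × SE = 1.981765 × 23.799 = 47.16403.
CI: 112.375 ± 47.16403 → (65.211, 159.539).
With 95% confidence, each one-unit increase in gestational age is associated with a change of between 65.211 and 159.539 g in infant birth weight, holding the other predictors fixed.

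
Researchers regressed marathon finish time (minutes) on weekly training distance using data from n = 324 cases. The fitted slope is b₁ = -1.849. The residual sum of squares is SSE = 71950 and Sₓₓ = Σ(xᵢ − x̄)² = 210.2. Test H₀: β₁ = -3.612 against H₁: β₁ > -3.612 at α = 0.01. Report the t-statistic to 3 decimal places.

MSE = SSE/(n − 2) = 71950/322 = 223.447.
SE(b₁) = √(MSE/Sₓₓ) = √(223.447/210.2) = 1.03103.
t = (-1.849 − (-3.612)) / 1.03103 = 1.710.
df = n − 2 = 322.
One-sided p ≈ 0.0441, which is ≥ 0.01, so fail to reject H₀.
The data do not give significant evidence that the true slope on weekly training distance exceeds -3.612 minutes per unit.

t = 1.710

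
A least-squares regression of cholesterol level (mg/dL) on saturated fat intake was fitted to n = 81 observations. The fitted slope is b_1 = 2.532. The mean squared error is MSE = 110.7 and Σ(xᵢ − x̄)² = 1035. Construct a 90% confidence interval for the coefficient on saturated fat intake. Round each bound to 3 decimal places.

(1.988, 3.076)

SE(b_1) = √(MSE/Sₓₓ) = √(110.7/1035) = 0.327042.
df = n − 2 = 79.
t* = t_{0.05, 79} = 1.664371.
Margin = t* × SE = 1.664371 × 0.327042 = 0.54432.
CI: 2.532 ± 0.54432 → (1.988, 3.076).
With 90% confidence, each one-unit increase in saturated fat intake is associated with a change of between 1.988 and 3.076 mg/dL in cholesterol level.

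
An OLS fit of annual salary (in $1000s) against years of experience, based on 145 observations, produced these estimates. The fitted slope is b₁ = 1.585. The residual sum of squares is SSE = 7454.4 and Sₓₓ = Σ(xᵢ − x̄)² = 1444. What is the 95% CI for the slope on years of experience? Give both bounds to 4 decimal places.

MSE = SSE/(n − 2) = 7454.4/143 = 52.1287.
SE(b₁) = √(MSE/Sₓₓ) = √(52.1287/1444) = 0.19.
df = n − 2 = 143.
t* = t_{0.025, 143} = 1.976692.
Margin = t* × SE = 1.976692 × 0.19 = 0.375572.
CI: 1.585 ± 0.375572 → (1.2094, 1.9606).
With 95% confidence, each one-unit increase in years of experience is associated with a change of between 1.2094 and 1.9606 $1000s in annual salary.

(1.2094, 1.9606)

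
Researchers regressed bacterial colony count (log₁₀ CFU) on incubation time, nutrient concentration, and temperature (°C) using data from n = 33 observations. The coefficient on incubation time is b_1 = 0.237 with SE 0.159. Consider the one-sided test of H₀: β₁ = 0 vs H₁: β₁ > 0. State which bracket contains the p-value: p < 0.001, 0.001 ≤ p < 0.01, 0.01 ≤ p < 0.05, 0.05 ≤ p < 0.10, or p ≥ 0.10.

t = 0.237 / 0.159 = 1.491.
df = n − k − 1 = 33 − 3 − 1 = 29.
One-sided p = P(T_{29} > t) ≈ 0.0734.
So 0.05 ≤ p < 0.10.

0.05 ≤ p < 0.10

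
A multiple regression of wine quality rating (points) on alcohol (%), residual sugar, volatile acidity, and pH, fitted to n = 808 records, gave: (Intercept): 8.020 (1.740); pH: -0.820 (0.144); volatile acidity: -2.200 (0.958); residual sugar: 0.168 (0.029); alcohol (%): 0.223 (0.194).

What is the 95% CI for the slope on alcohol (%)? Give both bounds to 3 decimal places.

Read off: b = 0.223, SE = 0.194 for alcohol (%).
df = n − k − 1 = 808 − 4 − 1 = 803.
t* = t_{0.025, 803} = 1.962923.
Margin = t* × SE = 1.962923 × 0.194 = 0.38081.
CI: 0.223 ± 0.38081 → (-0.158, 0.604).

(-0.158, 0.604)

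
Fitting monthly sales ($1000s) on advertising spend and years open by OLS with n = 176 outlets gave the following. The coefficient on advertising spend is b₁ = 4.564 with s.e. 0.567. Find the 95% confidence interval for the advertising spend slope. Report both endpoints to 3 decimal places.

df = n − k − 1 = 176 − 2 − 1 = 173.
t* = t_{0.025, 173} = 1.973771.
Margin = t* × SE = 1.973771 × 0.567 = 1.11913.
CI: 4.564 ± 1.11913 → (3.445, 5.683).
With 95% confidence, each one-unit increase in advertising spend is associated with a change of between 3.445 and 5.683 $1000s in monthly sales, holding the other predictors fixed.

(3.445, 5.683)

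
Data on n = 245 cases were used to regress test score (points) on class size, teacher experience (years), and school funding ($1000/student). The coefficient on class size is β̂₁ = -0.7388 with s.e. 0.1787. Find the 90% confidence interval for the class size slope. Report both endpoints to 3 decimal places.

(-1.034, -0.444)

df = n − k − 1 = 245 − 3 − 1 = 241.
t* = t_{0.05, 241} = 1.651201.
Margin = t* × SE = 1.651201 × 0.1787 = 0.29507.
CI: -0.7388 ± 0.29507 → (-1.034, -0.444).
With 90% confidence, each one-unit increase in class size is associated with a change of between -1.034 and -0.444 points in test score, holding the other predictors fixed.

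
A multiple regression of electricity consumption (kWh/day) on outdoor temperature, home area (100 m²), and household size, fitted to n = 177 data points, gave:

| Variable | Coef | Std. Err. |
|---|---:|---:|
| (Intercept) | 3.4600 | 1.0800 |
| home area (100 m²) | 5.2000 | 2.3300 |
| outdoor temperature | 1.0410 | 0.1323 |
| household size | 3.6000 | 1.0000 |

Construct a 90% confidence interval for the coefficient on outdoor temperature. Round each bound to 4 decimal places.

Read off: b = 1.0410, SE = 0.1323 for outdoor temperature.
df = n − k − 1 = 177 − 3 − 1 = 173.
t* = t_{0.05, 173} = 1.653709.
Margin = t* × SE = 1.653709 × 0.1323 = 0.218786.
CI: 1.0410 ± 0.218786 → (0.8222, 1.2598).

(0.8222, 1.2598)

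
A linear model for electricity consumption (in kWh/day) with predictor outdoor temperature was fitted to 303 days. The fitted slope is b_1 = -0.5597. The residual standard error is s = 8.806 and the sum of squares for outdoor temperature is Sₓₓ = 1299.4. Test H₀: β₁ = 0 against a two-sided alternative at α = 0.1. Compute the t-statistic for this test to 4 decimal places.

t = -2.2911

SE(b_1) = s/√Sₓₓ = 8.806/√1299.4 = 0.244291.
t = -0.5597 / 0.244291 = -2.2911.
df = n − 2 = 301.
Two-sided p ≈ 0.0226, which is < 0.1, so reject H₀.
There is evidence that outdoor temperature is associated with electricity consumption.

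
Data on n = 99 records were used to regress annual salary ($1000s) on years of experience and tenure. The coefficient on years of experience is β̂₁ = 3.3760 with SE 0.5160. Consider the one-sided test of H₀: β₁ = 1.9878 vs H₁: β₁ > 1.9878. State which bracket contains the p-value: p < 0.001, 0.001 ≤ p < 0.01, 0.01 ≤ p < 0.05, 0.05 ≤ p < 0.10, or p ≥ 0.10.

0.001 ≤ p < 0.01

t = (3.3760 − 1.9878) / 0.5160 = 2.690.
df = n − k − 1 = 99 − 2 − 1 = 96.
One-sided p = P(T_{96} > t) ≈ 0.0042.
So 0.001 ≤ p < 0.01.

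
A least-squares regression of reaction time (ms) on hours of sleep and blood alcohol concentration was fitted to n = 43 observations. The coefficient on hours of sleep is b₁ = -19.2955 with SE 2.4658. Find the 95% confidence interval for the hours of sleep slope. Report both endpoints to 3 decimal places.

df = n − k − 1 = 43 − 2 − 1 = 40.
t* = t_{0.025, 40} = 2.021075.
Margin = t* × SE = 2.021075 × 2.4658 = 4.98357.
CI: -19.2955 ± 4.98357 → (-24.279, -14.312).
With 95% confidence, each one-unit increase in hours of sleep is associated with a change of between -24.279 and -14.312 ms in reaction time, holding the other predictors fixed.

(-24.279, -14.312)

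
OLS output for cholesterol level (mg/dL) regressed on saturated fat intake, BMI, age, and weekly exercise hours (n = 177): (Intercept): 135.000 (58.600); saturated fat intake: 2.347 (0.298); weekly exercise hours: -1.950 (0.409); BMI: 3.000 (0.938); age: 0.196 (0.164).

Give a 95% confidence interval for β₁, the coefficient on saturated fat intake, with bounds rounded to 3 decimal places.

(1.759, 2.935)

Read off: b = 2.347, SE = 0.298 for saturated fat intake.
df = n − k − 1 = 177 − 4 − 1 = 172.
t* = t_{0.025, 172} = 1.973852.
Margin = t* × SE = 1.973852 × 0.298 = 0.58821.
CI: 2.347 ± 0.58821 → (1.759, 2.935).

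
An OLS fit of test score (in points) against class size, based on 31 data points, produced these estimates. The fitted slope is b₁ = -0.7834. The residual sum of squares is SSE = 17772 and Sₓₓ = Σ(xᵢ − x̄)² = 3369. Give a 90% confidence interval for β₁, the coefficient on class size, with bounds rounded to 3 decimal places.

(-1.508, -0.059)

MSE = SSE/(n − 2) = 17772/29 = 612.828.
SE(b₁) = √(MSE/Sₓₓ) = √(612.828/3369) = 0.4265.
df = n − 2 = 29.
t* = t_{0.05, 29} = 1.699127.
Margin = t* × SE = 1.699127 × 0.4265 = 0.72468.
CI: -0.7834 ± 0.72468 → (-1.508, -0.059).
With 90% confidence, each one-unit increase in class size is associated with a change of between -1.508 and -0.059 points in test score.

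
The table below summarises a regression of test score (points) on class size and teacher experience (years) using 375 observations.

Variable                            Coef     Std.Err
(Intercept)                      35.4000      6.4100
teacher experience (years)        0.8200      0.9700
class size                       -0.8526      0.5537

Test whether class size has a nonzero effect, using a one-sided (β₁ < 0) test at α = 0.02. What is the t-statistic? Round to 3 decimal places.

Read off: b = -0.8526, SE = 0.5537 for class size.
H₀: β₁ = 0 vs H₁: β₁ < 0.
t = -0.8526 / 0.5537 = -1.540.
df = n − k − 1 = 375 − 2 − 1 = 372.
One-sided p ≈ 0.0622, which is ≥ 0.02, so fail to reject H₀.
The data do not give significant evidence that the true slope on class size is negative, holding the other predictors fixed.

t = -1.540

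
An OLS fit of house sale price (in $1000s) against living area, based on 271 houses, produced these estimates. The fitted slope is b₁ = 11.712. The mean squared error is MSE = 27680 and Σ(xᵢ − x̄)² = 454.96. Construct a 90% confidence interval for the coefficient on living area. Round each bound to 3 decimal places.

SE(b₁) = √(MSE/Sₓₓ) = √(27680/454.96) = 7.80003.
df = n − 2 = 269.
t* = t_{0.05, 269} = 1.650538.
Margin = t* × SE = 1.650538 × 7.80003 = 12.87425.
CI: 11.712 ± 12.87425 → (-1.162, 24.586).
With 90% confidence, each one-unit increase in living area is associated with a change of between -1.162 and 24.586 $1000s in house sale price.

(-1.162, 24.586)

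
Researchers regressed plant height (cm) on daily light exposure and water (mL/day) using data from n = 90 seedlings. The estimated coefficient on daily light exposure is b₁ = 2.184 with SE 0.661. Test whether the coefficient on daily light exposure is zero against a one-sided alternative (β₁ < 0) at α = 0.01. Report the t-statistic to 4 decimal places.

H₀: β₁ = 0 vs H₁: β₁ < 0.
t = (b₁ − β₁⁰)/SE = 2.184 / 0.661 = 3.3041.
df = n − k − 1 = 90 − 2 − 1 = 87.
One-sided p ≈ 0.9993, which is ≥ 0.01, so fail to reject H₀.
The data do not give significant evidence that the true slope on daily light exposure is negative, holding the other predictors fixed.

t = 3.3041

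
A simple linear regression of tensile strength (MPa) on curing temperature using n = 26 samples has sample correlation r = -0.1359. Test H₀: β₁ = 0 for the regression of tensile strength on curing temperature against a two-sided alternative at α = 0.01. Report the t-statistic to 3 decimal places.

t = -0.672

t = r·√(n − 2)/√(1 − r²) = -0.1359·√24/√0.981531 = -0.672.
df = n − 2 = 24.
Two-sided p ≈ 0.5080, which is ≥ 0.01, so fail to reject H₀.
The data do not give significant evidence of a linear association between curing temperature and tensile strength.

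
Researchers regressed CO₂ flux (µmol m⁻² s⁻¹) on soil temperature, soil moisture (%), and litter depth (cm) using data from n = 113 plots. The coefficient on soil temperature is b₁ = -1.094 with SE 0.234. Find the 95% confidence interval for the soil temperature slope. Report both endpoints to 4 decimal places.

df = n − k − 1 = 113 − 3 − 1 = 109.
t* = t_{0.025, 109} = 1.981967.
Margin = t* × SE = 1.981967 × 0.234 = 0.463780.
CI: -1.094 ± 0.463780 → (-1.5578, -0.6302).
With 95% confidence, each one-unit increase in soil temperature is associated with a change of between -1.5578 and -0.6302 µmol m⁻² s⁻¹ in CO₂ flux, holding the other predictors fixed.

(-1.5578, -0.6302)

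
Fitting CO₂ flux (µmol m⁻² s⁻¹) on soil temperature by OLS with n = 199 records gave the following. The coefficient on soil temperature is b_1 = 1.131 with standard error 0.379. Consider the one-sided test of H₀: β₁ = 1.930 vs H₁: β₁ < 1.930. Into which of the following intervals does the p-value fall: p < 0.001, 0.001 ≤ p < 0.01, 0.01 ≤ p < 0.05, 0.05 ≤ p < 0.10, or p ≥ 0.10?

0.01 ≤ p < 0.05

t = (1.131 − 1.930) / 0.379 = -2.108.
df = n − 2 = 199 − 2 = 197.
One-sided p = P(T_{197} < t) ≈ 0.0181.
So 0.01 ≤ p < 0.05.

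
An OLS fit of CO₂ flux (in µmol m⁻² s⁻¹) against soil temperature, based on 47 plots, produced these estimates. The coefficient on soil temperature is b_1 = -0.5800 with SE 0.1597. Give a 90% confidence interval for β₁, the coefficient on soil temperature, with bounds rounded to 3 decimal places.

df = n − 2 = 47 − 2 = 45.
t* = t_{0.05, 45} = 1.679427.
Margin = t* × SE = 1.679427 × 0.1597 = 0.26820.
CI: -0.5800 ± 0.26820 → (-0.848, -0.312).
With 90% confidence, each one-unit increase in soil temperature is associated with a change of between -0.848 and -0.312 µmol m⁻² s⁻¹ in CO₂ flux.

(-0.848, -0.312)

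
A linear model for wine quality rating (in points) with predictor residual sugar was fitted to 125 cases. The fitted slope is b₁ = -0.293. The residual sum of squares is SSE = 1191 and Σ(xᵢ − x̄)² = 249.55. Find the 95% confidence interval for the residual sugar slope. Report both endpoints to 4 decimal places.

(-0.6829, 0.0969)

MSE = SSE/(n − 2) = 1191/123 = 9.68293.
SE(b₁) = √(MSE/Sₓₓ) = √(9.68293/249.55) = 0.196981.
df = n − 2 = 123.
t* = t_{0.025, 123} = 1.979439.
Margin = t* × SE = 1.979439 × 0.196981 = 0.389912.
CI: -0.293 ± 0.389912 → (-0.6829, 0.0969).
With 95% confidence, each one-unit increase in residual sugar is associated with a change of between -0.6829 and 0.0969 points in wine quality rating.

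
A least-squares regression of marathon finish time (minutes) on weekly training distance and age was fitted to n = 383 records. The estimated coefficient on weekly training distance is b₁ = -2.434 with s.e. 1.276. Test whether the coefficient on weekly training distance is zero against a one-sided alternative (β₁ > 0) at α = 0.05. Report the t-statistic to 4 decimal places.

t = -1.9075

H₀: β₁ = 0 vs H₁: β₁ > 0.
t = (b₁ − β₁⁰)/SE = -2.434 / 1.276 = -1.9075.
df = n − k − 1 = 383 − 2 − 1 = 380.
One-sided p ≈ 0.9714, which is ≥ 0.05, so fail to reject H₀.
The data do not give significant evidence that the true slope on weekly training distance is positive, holding the other predictors fixed.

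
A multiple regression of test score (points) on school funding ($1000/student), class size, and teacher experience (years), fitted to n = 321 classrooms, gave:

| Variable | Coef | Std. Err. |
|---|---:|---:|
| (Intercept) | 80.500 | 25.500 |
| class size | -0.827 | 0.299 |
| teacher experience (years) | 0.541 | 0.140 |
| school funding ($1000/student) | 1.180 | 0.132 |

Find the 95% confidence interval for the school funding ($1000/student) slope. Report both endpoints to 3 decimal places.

(0.920, 1.440)

Read off: b = 1.180, SE = 0.132 for school funding ($1000/student).
df = n − k − 1 = 321 − 3 − 1 = 317.
t* = t_{0.025, 317} = 1.967476.
Margin = t* × SE = 1.967476 × 0.132 = 0.25971.
CI: 1.180 ± 0.25971 → (0.920, 1.440).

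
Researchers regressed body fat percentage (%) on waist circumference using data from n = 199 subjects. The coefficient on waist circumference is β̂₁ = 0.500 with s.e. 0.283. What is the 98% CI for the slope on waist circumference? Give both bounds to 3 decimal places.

(-0.164, 1.164)

df = n − 2 = 199 − 2 = 197.
t* = t_{0.01, 197} = 2.345425.
Margin = t* × SE = 2.345425 × 0.283 = 0.66376.
CI: 0.500 ± 0.66376 → (-0.164, 1.164).
With 98% confidence, each one-unit increase in waist circumference is associated with a change of between -0.164 and 1.164 % in body fat percentage.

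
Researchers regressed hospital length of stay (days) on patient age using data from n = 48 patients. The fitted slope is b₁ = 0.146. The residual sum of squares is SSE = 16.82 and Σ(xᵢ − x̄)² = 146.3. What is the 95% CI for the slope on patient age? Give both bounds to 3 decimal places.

MSE = SSE/(n − 2) = 16.82/46 = 0.365652.
SE(b₁) = √(MSE/Sₓₓ) = √(0.365652/146.3) = 0.0499933.
df = n − 2 = 46.
t* = t_{0.025, 46} = 2.012896.
Margin = t* × SE = 2.012896 × 0.0499933 = 0.10063.
CI: 0.146 ± 0.10063 → (0.045, 0.247).
With 95% confidence, each one-unit increase in patient age is associated with a change of between 0.045 and 0.247 days in hospital length of stay.

(0.045, 0.247)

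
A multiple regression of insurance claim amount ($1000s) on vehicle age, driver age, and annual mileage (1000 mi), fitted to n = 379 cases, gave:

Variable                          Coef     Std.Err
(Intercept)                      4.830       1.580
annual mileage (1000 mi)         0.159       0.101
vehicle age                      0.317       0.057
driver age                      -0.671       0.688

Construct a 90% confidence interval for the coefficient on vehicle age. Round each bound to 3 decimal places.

Read off: b = 0.317, SE = 0.057 for vehicle age.
df = n − k − 1 = 379 − 3 − 1 = 375.
t* = t_{0.05, 375} = 1.648927.
Margin = t* × SE = 1.648927 × 0.057 = 0.09399.
CI: 0.317 ± 0.09399 → (0.223, 0.411).

(0.223, 0.411)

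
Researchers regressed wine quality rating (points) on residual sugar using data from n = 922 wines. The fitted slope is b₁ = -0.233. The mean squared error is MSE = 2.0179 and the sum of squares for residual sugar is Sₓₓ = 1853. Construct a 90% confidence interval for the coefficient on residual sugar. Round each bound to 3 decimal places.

SE(b₁) = √(MSE/Sₓₓ) = √(2.0179/1853) = 0.0329999.
df = n − 2 = 920.
t* = t_{0.05, 920} = 1.646512.
Margin = t* × SE = 1.646512 × 0.0329999 = 0.05433.
CI: -0.233 ± 0.05433 → (-0.287, -0.179).
With 90% confidence, each one-unit increase in residual sugar is associated with a change of between -0.287 and -0.179 points in wine quality rating.

(-0.287, -0.179)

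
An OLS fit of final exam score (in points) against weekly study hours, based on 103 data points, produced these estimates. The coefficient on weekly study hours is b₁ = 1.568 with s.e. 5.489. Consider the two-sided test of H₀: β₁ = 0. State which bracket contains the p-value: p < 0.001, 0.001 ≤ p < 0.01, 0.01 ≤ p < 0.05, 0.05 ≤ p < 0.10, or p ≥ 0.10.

p ≥ 0.10

t = 1.568 / 5.489 = 0.286.
df = n − 2 = 103 − 2 = 101.
Two-sided p = 2·P(T_{101} > |t|) ≈ 0.7757.
So p ≥ 0.10.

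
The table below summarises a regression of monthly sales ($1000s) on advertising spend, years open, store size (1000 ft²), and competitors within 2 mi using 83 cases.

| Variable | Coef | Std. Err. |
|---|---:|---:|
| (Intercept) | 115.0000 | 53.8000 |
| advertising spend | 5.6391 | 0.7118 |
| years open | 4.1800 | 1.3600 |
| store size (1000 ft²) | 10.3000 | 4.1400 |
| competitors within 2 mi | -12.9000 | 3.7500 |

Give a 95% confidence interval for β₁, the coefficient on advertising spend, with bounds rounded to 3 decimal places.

Read off: b = 5.6391, SE = 0.7118 for advertising spend.
df = n − k − 1 = 83 − 4 − 1 = 78.
t* = t_{0.025, 78} = 1.990847.
Margin = t* × SE = 1.990847 × 0.7118 = 1.41708.
CI: 5.6391 ± 1.41708 → (4.222, 7.056).

(4.222, 7.056)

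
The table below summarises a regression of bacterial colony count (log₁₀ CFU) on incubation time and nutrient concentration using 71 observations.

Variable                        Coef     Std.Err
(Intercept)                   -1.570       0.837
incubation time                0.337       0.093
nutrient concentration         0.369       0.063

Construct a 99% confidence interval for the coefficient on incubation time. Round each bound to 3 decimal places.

Read off: b = 0.337, SE = 0.093 for incubation time.
df = n − k − 1 = 71 − 2 − 1 = 68.
t* = t_{0.005, 68} = 2.650081.
Margin = t* × SE = 2.650081 × 0.093 = 0.24646.
CI: 0.337 ± 0.24646 → (0.091, 0.583).

(0.091, 0.583)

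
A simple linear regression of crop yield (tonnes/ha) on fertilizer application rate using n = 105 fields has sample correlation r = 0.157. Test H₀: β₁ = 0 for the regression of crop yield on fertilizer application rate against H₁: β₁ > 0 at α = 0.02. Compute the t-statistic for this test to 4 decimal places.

t = r·√(n − 2)/√(1 − r²) = 0.157·√103/√0.975351 = 1.6134.
df = n − 2 = 103.
One-sided p ≈ 0.0549, which is ≥ 0.02, so fail to reject H₀.
The data do not give significant evidence of a linear association between fertilizer application rate and crop yield.

t = 1.6134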